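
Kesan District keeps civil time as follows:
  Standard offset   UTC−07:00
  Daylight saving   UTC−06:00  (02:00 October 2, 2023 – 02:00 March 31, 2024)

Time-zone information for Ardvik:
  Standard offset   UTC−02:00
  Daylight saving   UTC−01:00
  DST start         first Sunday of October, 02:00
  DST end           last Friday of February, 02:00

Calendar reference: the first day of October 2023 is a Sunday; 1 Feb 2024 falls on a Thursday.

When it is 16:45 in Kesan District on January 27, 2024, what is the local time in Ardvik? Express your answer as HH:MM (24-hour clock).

January 27, 2024 falls between 2 October 2023 and 31 March 2024, so daylight saving is in effect and Kesan District is at UTC−06:00.
16:45 Kesan District + 6h = 22:45 UTC.
1 October 2023 is a Sunday, so the first Sunday is October 1.
1 February 2024 is a Thursday, so Fridays fall on 2, 9, 16, 23; the last is February 23.
At the standard offset (UTC−02:00), 22:45 UTC − 2h = 20:45 Ardvik standard time.
Daylight saving runs 1 October 2023 – 23 February 2024; the standard-time date in Ardvik, January 27, 2024, is inside that window, so Ardvik is at UTC−01:00.
22:45 UTC − 1h = 21:45 Ardvik.

21:45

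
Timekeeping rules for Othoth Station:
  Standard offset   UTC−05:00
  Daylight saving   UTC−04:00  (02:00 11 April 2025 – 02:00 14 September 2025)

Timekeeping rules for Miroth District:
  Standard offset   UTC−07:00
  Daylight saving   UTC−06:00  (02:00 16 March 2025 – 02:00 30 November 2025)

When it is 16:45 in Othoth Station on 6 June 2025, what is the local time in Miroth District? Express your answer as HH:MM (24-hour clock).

14:45

Daylight saving runs 11 April – 14 September; 6 June 2025 is inside that window, so Othoth Station is at UTC−04:00.
16:45 Othoth Station + 4h = 20:45 UTC.
At the standard offset (UTC−07:00), 20:45 UTC − 7h = 13:45 Miroth District standard time.
The standard-time date in Miroth District, 6 June 2025, lies within the daylight-saving period (16 March – 30 November), so Miroth District is on daylight time, UTC−06:00.
20:45 UTC − 6h = 14:45 Miroth District.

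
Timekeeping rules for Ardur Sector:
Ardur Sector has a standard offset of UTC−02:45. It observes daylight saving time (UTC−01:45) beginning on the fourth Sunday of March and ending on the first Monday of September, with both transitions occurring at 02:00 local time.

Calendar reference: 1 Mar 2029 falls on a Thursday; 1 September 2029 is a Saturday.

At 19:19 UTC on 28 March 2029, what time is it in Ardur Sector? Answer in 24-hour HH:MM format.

1 March 2029 is a Thursday, so the first Sunday is March 4 and the fourth is March 25.
1 September 2029 is a Saturday, so the first Monday is September 3.
At the standard offset (UTC−02:45), 19:19 UTC − 2h45m = 16:34 Ardur Sector standard time.
Daylight saving runs 25 March – 3 September; the standard-time date in Ardur Sector, 28 March 2029, is inside that window, so Ardur Sector is at UTC−01:45.
19:19 UTC − 1h45m = 17:34 local.

17:34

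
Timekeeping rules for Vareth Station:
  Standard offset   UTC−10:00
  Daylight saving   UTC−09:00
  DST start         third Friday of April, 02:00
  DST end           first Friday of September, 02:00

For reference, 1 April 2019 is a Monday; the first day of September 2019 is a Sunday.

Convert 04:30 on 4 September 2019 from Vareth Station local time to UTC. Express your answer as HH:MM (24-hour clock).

1 April 2019 is a Monday, so the first Friday is April 5 and the third is April 19.
1 September 2019 is a Sunday, so the first Friday is September 6.
4 September 2019 falls between 19 April and 6 September, so daylight saving is in effect and Vareth Station is at UTC−09:00.
04:30 local + 9h = 13:30 UTC.

13:30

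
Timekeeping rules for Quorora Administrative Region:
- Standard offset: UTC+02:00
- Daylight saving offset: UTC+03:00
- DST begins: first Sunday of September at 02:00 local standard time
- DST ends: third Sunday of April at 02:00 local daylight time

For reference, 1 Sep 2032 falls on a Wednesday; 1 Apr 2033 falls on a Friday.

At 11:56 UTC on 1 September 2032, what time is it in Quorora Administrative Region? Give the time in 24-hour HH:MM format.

1 September 2032 is a Wednesday, so the first Sunday is September 5.
1 April 2033 is a Friday, so the first Sunday is April 3 and the third is April 17.
At the standard offset (UTC+02:00), 11:56 UTC + 2h = 13:56 Quorora Administrative Region standard time.
Daylight saving runs 5 September 2032 – 17 April 2033; the standard-time date in Quorora Administrative Region, 1 September 2032, is outside that window, so Quorora Administrative Region is on standard time at UTC+02:00.
11:56 UTC + 2h = 13:56 local.

13:56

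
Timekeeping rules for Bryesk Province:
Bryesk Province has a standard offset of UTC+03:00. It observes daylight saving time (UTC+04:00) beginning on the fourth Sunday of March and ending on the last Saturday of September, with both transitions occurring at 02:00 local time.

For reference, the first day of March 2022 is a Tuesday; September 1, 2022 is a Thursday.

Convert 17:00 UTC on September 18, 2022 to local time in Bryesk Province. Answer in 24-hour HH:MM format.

21:00

1 March 2022 is a Tuesday, so the first Sunday is March 6 and the fourth is March 27.
1 September 2022 is a Thursday, so Saturdays fall on 3, 10, 17, 24; the last is September 24.
At the standard offset (UTC+03:00), 17:00 UTC + 3h = 20:00 Bryesk Province standard time.
The standard-time date in Bryesk Province, September 18, 2022, lies within the daylight-saving period (27 March – 24 September), so Bryesk Province is on daylight time, UTC+04:00.
17:00 UTC + 4h = 21:00 local.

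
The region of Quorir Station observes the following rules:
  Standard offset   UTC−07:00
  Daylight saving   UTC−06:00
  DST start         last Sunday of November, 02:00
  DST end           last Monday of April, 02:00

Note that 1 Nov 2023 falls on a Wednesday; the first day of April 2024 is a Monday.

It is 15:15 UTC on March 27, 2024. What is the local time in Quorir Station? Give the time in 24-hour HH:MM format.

09:15

1 November 2023 is a Wednesday, so Sundays fall on 5, 12, 19, 26; the last is November 26.
1 April 2024 is a Monday, so Mondays fall on 1, 8, 15, 22, 29; the last is April 29.
At the standard offset (UTC−07:00), 15:15 UTC − 7h = 08:15 Quorir Station standard time.
Daylight saving runs 26 November 2023 – 29 April 2024; the standard-time date in Quorir Station, March 27, 2024, is inside that window, so Quorir Station is at UTC−06:00.
15:15 UTC − 6h = 09:15 local.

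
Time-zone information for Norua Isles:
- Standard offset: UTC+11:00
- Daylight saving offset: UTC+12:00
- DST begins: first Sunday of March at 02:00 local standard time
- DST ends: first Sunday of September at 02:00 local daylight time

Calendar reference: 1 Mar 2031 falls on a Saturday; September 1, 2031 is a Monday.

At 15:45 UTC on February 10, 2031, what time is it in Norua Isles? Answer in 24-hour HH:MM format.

1 March 2031 is a Saturday, so the first Sunday is March 2.
1 September 2031 is a Monday, so the first Sunday is September 7.
At the standard offset (UTC+11:00), 15:45 UTC + 11h = 02:45 Norua Isles standard time (rolling into the next day, 11 February 2031).
The standard-time date in Norua Isles, February 11, 2031, does not fall between 2 March and 7 September, so daylight saving is not in effect and Norua Isles is at UTC+11:00.
15:45 UTC + 11h = 02:45 local (rolling into the next day, 11 February 2031).

02:45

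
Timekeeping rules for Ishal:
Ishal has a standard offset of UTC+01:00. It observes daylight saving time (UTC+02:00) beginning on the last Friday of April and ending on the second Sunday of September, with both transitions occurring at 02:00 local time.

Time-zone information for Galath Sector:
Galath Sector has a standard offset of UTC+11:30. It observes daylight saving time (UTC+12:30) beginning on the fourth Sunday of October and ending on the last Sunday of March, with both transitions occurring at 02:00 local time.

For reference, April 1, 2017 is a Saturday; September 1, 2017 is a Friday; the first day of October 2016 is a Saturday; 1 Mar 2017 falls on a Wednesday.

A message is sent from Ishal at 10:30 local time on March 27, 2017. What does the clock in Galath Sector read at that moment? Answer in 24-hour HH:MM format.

1 April 2017 is a Saturday, so Fridays fall on 7, 14, 21, 28; the last is April 28.
1 September 2017 is a Friday, so the first Sunday is September 3 and the second is September 10.
March 27, 2017 is outside the daylight-saving period (28 April – 10 September), so Ishal is on standard time, UTC+01:00.
10:30 Ishal − 1h = 09:30 UTC.
1 October 2016 is a Saturday, so the first Sunday is October 2 and the fourth is October 23.
1 March 2017 is a Wednesday, so Sundays fall on 5, 12, 19, 26; the last is March 26.
At the standard offset (UTC+11:30), 09:30 UTC + 11h30m = 21:00 Galath Sector standard time.
The standard-time date in Galath Sector, March 27, 2017, does not fall between 23 October 2016 and 26 March 2017, so daylight saving is not in effect and Galath Sector is at UTC+11:30.
09:30 UTC + 11h30m = 21:00 Galath Sector.

21:00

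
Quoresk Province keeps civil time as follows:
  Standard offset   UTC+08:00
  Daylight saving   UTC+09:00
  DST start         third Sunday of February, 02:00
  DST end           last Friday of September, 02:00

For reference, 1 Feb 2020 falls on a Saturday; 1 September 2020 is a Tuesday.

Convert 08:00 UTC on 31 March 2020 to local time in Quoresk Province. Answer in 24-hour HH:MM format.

1 February 2020 is a Saturday, so the first Sunday is February 2 and the third is February 16.
1 September 2020 is a Tuesday, so Fridays fall on 4, 11, 18, 25; the last is September 25.
At the standard offset (UTC+08:00), 08:00 UTC + 8h = 16:00 Quoresk Province standard time.
Daylight saving runs 16 February – 25 September; the standard-time date in Quoresk Province, 31 March 2020, is inside that window, so Quoresk Province is at UTC+09:00.
08:00 UTC + 9h = 17:00 local.

17:00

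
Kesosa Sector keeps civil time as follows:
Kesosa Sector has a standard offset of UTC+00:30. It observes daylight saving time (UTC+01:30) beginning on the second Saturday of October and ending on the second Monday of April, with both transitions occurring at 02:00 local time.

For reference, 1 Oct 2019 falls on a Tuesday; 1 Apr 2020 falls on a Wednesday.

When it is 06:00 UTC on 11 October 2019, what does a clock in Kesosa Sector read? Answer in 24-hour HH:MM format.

06:30

1 October 2019 is a Tuesday, so the first Saturday is October 5 and the second is October 12.
1 April 2020 is a Wednesday, so the first Monday is April 6 and the second is April 13.
At the standard offset (UTC+00:30), 06:00 UTC + 0h30m = 06:30 Kesosa Sector standard time.
The standard-time date in Kesosa Sector, 11 October 2019, does not fall between 12 October 2019 and 13 April 2020, so daylight saving is not in effect and Kesosa Sector is at UTC+00:30.
06:00 UTC + 0h30m = 06:30 local.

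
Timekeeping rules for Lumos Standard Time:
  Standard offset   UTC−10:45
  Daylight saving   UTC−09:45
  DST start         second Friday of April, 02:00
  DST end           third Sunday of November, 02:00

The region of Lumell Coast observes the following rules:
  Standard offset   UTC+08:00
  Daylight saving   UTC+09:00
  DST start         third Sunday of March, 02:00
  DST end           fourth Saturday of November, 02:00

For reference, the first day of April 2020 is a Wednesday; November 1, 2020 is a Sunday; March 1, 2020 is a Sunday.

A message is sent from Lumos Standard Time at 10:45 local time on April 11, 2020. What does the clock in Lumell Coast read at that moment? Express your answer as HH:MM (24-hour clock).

05:30

1 April 2020 is a Wednesday, so the first Friday is April 3 and the second is April 10.
1 November 2020 is a Sunday, so the first Sunday is November 1 and the third is November 15.
Daylight saving runs 10 April – 15 November; April 11, 2020 is inside that window, so Lumos Standard Time is at UTC−09:45.
10:45 Lumos Standard Time + 9h45m = 20:30 UTC.
1 March 2020 is a Sunday, so the first Sunday is March 1 and the third is March 15.
1 November 2020 is a Sunday, so the first Saturday is November 7 and the fourth is November 28.
At the standard offset (UTC+08:00), 20:30 UTC + 8h = 04:30 Lumell Coast standard time (rolling into the next day, 12 April 2020).
The standard-time date in Lumell Coast, April 12, 2020, lies within the daylight-saving period (15 March – 28 November), so Lumell Coast is on daylight time, UTC+09:00.
20:30 UTC + 9h = 05:30 Lumell Coast (rolling into the next day, 12 April 2020).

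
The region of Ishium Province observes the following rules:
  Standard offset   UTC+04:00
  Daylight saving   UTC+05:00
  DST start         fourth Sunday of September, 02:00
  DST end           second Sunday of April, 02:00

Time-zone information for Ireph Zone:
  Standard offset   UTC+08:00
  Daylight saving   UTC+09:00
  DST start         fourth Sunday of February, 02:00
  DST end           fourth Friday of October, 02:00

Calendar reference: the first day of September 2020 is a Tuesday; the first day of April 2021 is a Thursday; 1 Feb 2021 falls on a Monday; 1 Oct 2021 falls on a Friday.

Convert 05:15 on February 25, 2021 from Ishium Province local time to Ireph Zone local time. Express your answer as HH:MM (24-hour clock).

08:15

1 September 2020 is a Tuesday, so the first Sunday is September 6 and the fourth is September 27.
1 April 2021 is a Thursday, so the first Sunday is April 4 and the second is April 11.
Daylight saving runs 27 September 2020 – 11 April 2021; February 25, 2021 is inside that window, so Ishium Province is at UTC+05:00.
05:15 Ishium Province − 5h = 00:15 UTC.
1 February 2021 is a Monday, so the first Sunday is February 7 and the fourth is February 28.
1 October 2021 is a Friday, so the first Friday is October 1 and the fourth is October 22.
At the standard offset (UTC+08:00), 00:15 UTC + 8h = 08:15 Ireph Zone standard time.
The standard-time date in Ireph Zone, February 25, 2021, does not fall between 28 February and 22 October, so daylight saving is not in effect and Ireph Zone is at UTC+08:00.
00:15 UTC + 8h = 08:15 Ireph Zone.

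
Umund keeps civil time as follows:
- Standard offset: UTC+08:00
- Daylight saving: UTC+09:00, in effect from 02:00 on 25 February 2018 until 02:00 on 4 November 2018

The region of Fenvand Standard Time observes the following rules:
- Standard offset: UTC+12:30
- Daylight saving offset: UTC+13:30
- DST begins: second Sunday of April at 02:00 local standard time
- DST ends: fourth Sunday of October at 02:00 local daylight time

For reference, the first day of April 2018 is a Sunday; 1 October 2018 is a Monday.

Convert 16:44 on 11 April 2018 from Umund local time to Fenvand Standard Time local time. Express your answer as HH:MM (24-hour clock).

Daylight saving runs 25 February – 4 November; 11 April 2018 is inside that window, so Umund is at UTC+09:00.
16:44 Umund − 9h = 07:44 UTC.
1 April 2018 is a Sunday, so the first Sunday is April 1 and the second is April 8.
1 October 2018 is a Monday, so the first Sunday is October 7 and the fourth is October 28.
At the standard offset (UTC+12:30), 07:44 UTC + 12h30m = 20:14 Fenvand Standard Time standard time.
The standard-time date in Fenvand Standard Time, 11 April 2018, falls between 8 April and 28 October, so daylight saving is in effect and Fenvand Standard Time is at UTC+13:30.
07:44 UTC + 13h30m = 21:14 Fenvand Standard Time.

21:14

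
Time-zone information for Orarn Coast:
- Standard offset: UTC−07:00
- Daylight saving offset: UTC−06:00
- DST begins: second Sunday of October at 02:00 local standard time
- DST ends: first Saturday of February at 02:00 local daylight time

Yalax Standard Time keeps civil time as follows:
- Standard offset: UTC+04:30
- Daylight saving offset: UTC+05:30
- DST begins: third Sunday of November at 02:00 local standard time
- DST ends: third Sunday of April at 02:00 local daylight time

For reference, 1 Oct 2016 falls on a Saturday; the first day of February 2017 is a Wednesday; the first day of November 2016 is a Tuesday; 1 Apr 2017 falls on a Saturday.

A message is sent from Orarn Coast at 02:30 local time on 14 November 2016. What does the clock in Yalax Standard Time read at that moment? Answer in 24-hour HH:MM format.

1 October 2016 is a Saturday, so the first Sunday is October 2 and the second is October 9.
1 February 2017 is a Wednesday, so the first Saturday is February 4.
Daylight saving runs 9 October 2016 – 4 February 2017; 14 November 2016 is inside that window, so Orarn Coast is at UTC−06:00.
02:30 Orarn Coast + 6h = 08:30 UTC.
1 November 2016 is a Tuesday, so the first Sunday is November 6 and the third is November 20.
1 April 2017 is a Saturday, so the first Sunday is April 2 and the third is April 16.
At the standard offset (UTC+04:30), 08:30 UTC + 4h30m = 13:00 Yalax Standard Time standard time.
The standard-time date in Yalax Standard Time, 14 November 2016, is outside the daylight-saving period (20 November 2016 – 16 April 2017), so Yalax Standard Time is on standard time, UTC+04:30.
08:30 UTC + 4h30m = 13:00 Yalax Standard Time.

13:00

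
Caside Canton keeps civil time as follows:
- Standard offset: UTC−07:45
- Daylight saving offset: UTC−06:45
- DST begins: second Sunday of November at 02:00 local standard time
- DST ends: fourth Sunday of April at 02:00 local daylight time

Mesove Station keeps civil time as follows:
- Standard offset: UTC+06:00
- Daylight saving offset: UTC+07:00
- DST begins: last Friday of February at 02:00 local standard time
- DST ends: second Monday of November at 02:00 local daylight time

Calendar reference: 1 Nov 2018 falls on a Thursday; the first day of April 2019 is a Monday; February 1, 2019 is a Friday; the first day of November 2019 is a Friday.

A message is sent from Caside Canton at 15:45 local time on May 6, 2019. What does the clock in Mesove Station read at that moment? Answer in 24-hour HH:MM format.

1 November 2018 is a Thursday, so the first Sunday is November 4 and the second is November 11.
1 April 2019 is a Monday, so the first Sunday is April 7 and the fourth is April 28.
May 6, 2019 is outside the daylight-saving period (11 November 2018 – 28 April 2019), so Caside Canton is on standard time, UTC−07:45.
15:45 Caside Canton + 7h45m = 23:30 UTC.
1 February 2019 is a Friday, so Fridays fall on 1, 8, 15, 22; the last is February 22.
1 November 2019 is a Friday, so the first Monday is November 4 and the second is November 11.
At the standard offset (UTC+06:00), 23:30 UTC + 6h = 05:30 Mesove Station standard time (rolling into the next day, 7 May 2019).
Daylight saving runs 22 February – 11 November; the standard-time date in Mesove Station, May 7, 2019, is inside that window, so Mesove Station is at UTC+07:00.
23:30 UTC + 7h = 06:30 Mesove Station (rolling into the next day, 7 May 2019).

06:30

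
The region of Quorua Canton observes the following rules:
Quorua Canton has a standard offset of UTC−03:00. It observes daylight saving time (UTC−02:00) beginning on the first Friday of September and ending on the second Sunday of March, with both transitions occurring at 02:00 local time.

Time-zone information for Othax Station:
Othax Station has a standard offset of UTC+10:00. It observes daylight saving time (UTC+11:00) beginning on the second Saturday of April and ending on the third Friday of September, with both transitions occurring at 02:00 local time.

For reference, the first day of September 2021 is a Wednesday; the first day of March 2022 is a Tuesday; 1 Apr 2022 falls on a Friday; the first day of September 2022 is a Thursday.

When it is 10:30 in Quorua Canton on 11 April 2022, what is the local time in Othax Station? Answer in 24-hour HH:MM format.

1 September 2021 is a Wednesday, so the first Friday is September 3.
1 March 2022 is a Tuesday, so the first Sunday is March 6 and the second is March 13.
Daylight saving runs 3 September 2021 – 13 March 2022; 11 April 2022 is outside that window, so Quorua Canton is on standard time at UTC−03:00.
10:30 Quorua Canton + 3h = 13:30 UTC.
1 April 2022 is a Friday, so the first Saturday is April 2 and the second is April 9.
1 September 2022 is a Thursday, so the first Friday is September 2 and the third is September 16.
At the standard offset (UTC+10:00), 13:30 UTC + 10h = 23:30 Othax Station standard time.
The standard-time date in Othax Station, 11 April 2022, lies within the daylight-saving period (9 April – 16 September), so Othax Station is on daylight time, UTC+11:00.
13:30 UTC + 11h = 00:30 Othax Station (rolling into the next day, 12 April 2022).

00:30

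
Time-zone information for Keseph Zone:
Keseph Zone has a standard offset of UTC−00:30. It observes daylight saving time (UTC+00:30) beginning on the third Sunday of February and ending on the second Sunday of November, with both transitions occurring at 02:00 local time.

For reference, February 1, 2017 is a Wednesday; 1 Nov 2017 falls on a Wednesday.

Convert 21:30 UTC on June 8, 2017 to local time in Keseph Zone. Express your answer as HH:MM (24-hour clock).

22:00

1 February 2017 is a Wednesday, so the first Sunday is February 5 and the third is February 19.
1 November 2017 is a Wednesday, so the first Sunday is November 5 and the second is November 12.
At the standard offset (UTC−00:30), 21:30 UTC − 0h30m = 21:00 Keseph Zone standard time.
The standard-time date in Keseph Zone, June 8, 2017, falls between 19 February and 12 November, so daylight saving is in effect and Keseph Zone is at UTC+00:30.
21:30 UTC + 0h30m = 22:00 local.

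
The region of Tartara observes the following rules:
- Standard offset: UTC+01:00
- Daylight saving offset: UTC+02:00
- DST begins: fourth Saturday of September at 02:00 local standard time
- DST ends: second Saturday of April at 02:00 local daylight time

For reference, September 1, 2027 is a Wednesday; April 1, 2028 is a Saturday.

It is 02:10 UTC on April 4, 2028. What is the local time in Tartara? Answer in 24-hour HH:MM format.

1 September 2027 is a Wednesday, so the first Saturday is September 4 and the fourth is September 25.
1 April 2028 is a Saturday, so the first Saturday is April 1 and the second is April 8.
At the standard offset (UTC+01:00), 02:10 UTC + 1h = 03:10 Tartara standard time.
Daylight saving runs 25 September 2027 – 8 April 2028; the standard-time date in Tartara, April 4, 2028, is inside that window, so Tartara is at UTC+02:00.
02:10 UTC + 2h = 04:10 local.

04:10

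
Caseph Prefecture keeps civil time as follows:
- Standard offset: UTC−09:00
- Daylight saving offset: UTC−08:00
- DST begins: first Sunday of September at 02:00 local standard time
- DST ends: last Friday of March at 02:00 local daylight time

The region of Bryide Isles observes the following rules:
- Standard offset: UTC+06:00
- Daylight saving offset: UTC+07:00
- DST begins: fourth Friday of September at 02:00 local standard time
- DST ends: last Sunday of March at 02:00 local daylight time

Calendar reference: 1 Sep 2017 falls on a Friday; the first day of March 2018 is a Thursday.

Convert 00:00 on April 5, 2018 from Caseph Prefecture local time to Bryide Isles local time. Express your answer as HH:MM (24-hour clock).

1 September 2017 is a Friday, so the first Sunday is September 3.
1 March 2018 is a Thursday, so Fridays fall on 2, 9, 16, 23, 30; the last is March 30.
Daylight saving runs 3 September 2017 – 30 March 2018; April 5, 2018 is outside that window, so Caseph Prefecture is on standard time at UTC−09:00.
00:00 Caseph Prefecture + 9h = 09:00 UTC.
1 September 2017 is a Friday, so the first Friday is September 1 and the fourth is September 22.
1 March 2018 is a Thursday, so Sundays fall on 4, 11, 18, 25; the last is March 25.
At the standard offset (UTC+06:00), 09:00 UTC + 6h = 15:00 Bryide Isles standard time.
The standard-time date in Bryide Isles, April 5, 2018, does not fall between 22 September 2017 and 25 March 2018, so daylight saving is not in effect and Bryide Isles is at UTC+06:00.
09:00 UTC + 6h = 15:00 Bryide Isles.

15:00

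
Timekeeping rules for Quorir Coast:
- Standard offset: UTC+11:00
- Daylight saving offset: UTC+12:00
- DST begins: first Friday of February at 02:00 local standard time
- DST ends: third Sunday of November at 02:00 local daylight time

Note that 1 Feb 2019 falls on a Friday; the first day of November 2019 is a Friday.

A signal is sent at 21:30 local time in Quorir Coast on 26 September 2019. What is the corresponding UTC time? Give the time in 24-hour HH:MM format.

09:30

1 February 2019 is a Friday, so the first Friday is February 1.
1 November 2019 is a Friday, so the first Sunday is November 3 and the third is November 17.
Daylight saving runs 1 February – 17 November; 26 September 2019 is inside that window, so Quorir Coast is at UTC+12:00.
21:30 local − 12h = 09:30 UTC.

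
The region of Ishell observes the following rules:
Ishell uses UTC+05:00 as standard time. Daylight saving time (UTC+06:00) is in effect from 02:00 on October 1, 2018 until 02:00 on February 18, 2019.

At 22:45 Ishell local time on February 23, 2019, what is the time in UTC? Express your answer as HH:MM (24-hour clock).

17:45

February 23, 2019 does not fall between 1 October 2018 and 18 February 2019, so daylight saving is not in effect and Ishell is at UTC+05:00.
22:45 local − 5h = 17:45 UTC.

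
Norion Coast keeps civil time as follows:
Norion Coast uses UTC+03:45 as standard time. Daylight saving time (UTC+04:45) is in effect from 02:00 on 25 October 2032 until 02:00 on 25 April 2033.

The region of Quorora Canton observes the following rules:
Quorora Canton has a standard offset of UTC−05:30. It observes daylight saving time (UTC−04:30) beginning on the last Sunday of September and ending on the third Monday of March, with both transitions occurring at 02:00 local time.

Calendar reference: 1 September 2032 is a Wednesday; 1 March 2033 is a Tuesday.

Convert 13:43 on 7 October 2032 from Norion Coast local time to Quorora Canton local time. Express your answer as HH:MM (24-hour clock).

05:28

7 October 2032 does not fall between 25 October 2032 and 25 April 2033, so daylight saving is not in effect and Norion Coast is at UTC+03:45.
13:43 Norion Coast − 3h45m = 09:58 UTC.
1 September 2032 is a Wednesday, so Sundays fall on 5, 12, 19, 26; the last is September 26.
1 March 2033 is a Tuesday, so the first Monday is March 7 and the third is March 21.
At the standard offset (UTC−05:30), 09:58 UTC − 5h30m = 04:28 Quorora Canton standard time.
Daylight saving runs 26 September 2032 – 21 March 2033; the standard-time date in Quorora Canton, 7 October 2032, is inside that window, so Quorora Canton is at UTC−04:30.
09:58 UTC − 4h30m = 05:28 Quorora Canton.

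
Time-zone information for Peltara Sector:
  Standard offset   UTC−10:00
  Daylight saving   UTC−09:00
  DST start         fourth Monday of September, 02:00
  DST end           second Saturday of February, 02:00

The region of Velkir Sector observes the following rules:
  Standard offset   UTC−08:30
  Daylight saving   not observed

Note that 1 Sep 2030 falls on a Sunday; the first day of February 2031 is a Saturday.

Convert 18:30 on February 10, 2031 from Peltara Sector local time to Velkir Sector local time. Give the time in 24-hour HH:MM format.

20:00

1 September 2030 is a Sunday, so the first Monday is September 2 and the fourth is September 23.
1 February 2031 is a Saturday, so the first Saturday is February 1 and the second is February 8.
February 10, 2031 is outside the daylight-saving period (23 September 2030 – 8 February 2031), so Peltara Sector is on standard time, UTC−10:00.
18:30 Peltara Sector + 10h = 04:30 UTC (rolling into the next day, 11 February 2031).
Velkir Sector has no daylight saving, so its offset is UTC−08:30 year-round.
04:30 UTC − 8h30m = 20:00 Velkir Sector (rolling into the previous day, 10 February 2031).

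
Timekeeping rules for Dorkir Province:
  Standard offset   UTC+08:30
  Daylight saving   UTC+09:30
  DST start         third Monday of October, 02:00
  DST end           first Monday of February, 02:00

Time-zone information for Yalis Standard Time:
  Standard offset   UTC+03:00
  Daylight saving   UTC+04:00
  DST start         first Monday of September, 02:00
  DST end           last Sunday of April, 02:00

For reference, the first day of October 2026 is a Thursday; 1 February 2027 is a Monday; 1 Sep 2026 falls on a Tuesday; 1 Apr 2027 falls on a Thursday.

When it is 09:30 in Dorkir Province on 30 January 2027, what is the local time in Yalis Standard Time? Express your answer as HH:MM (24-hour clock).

04:00

1 October 2026 is a Thursday, so the first Monday is October 5 and the third is October 19.
1 February 2027 is a Monday, so the first Monday is February 1.
30 January 2027 lies within the daylight-saving period (19 October 2026 – 1 February 2027), so Dorkir Province is on daylight time, UTC+09:30.
09:30 Dorkir Province − 9h30m = 00:00 UTC.
1 September 2026 is a Tuesday, so the first Monday is September 7.
1 April 2027 is a Thursday, so Sundays fall on 4, 11, 18, 25; the last is April 25.
At the standard offset (UTC+03:00), 00:00 UTC + 3h = 03:00 Yalis Standard Time standard time.
Daylight saving runs 7 September 2026 – 25 April 2027; the standard-time date in Yalis Standard Time, 30 January 2027, is inside that window, so Yalis Standard Time is at UTC+04:00.
00:00 UTC + 4h = 04:00 Yalis Standard Time.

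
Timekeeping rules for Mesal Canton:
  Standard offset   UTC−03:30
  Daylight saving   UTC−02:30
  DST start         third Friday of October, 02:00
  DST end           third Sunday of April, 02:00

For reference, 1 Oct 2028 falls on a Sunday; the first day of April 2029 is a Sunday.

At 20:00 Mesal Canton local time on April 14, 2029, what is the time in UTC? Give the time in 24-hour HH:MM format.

1 October 2028 is a Sunday, so the first Friday is October 6 and the third is October 20.
1 April 2029 is a Sunday, so the first Sunday is April 1 and the third is April 15.
Daylight saving runs 20 October 2028 – 15 April 2029; April 14, 2029 is inside that window, so Mesal Canton is at UTC−02:30.
20:00 local + 2h30m = 22:30 UTC.

22:30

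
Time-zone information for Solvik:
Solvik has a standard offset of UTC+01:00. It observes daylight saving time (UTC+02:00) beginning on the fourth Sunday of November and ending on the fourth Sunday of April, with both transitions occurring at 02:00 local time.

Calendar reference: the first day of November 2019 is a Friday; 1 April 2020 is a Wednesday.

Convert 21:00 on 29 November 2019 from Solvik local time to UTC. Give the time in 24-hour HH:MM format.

19:00

1 November 2019 is a Friday, so the first Sunday is November 3 and the fourth is November 24.
1 April 2020 is a Wednesday, so the first Sunday is April 5 and the fourth is April 26.
Daylight saving runs 24 November 2019 – 26 April 2020; 29 November 2019 is inside that window, so Solvik is at UTC+02:00.
21:00 local − 2h = 19:00 UTC.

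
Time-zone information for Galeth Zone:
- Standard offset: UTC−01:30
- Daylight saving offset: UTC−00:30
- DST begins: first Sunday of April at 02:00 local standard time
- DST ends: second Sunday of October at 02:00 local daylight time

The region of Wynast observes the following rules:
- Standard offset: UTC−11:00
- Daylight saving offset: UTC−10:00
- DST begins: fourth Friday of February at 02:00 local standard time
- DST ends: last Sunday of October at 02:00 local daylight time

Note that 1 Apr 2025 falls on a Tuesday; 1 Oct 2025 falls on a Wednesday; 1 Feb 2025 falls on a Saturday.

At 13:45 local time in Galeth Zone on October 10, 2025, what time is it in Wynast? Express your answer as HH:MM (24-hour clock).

1 April 2025 is a Tuesday, so the first Sunday is April 6.
1 October 2025 is a Wednesday, so the first Sunday is October 5 and the second is October 12.
October 10, 2025 falls between 6 April and 12 October, so daylight saving is in effect and Galeth Zone is at UTC−00:30.
13:45 Galeth Zone + 0h30m = 14:15 UTC.
1 February 2025 is a Saturday, so the first Friday is February 7 and the fourth is February 28.
1 October 2025 is a Wednesday, so Sundays fall on 5, 12, 19, 26; the last is October 26.
At the standard offset (UTC−11:00), 14:15 UTC − 11h = 03:15 Wynast standard time.
The standard-time date in Wynast, October 10, 2025, lies within the daylight-saving period (28 February – 26 October), so Wynast is on daylight time, UTC−10:00.
14:15 UTC − 10h = 04:15 Wynast.

04:15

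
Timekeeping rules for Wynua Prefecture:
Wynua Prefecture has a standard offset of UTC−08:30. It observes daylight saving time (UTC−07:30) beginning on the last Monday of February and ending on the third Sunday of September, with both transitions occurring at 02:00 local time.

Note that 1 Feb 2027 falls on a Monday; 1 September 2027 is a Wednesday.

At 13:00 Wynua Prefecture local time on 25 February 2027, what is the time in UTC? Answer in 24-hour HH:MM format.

1 February 2027 is a Monday, so Mondays fall on 1, 8, 15, 22; the last is February 22.
1 September 2027 is a Wednesday, so the first Sunday is September 5 and the third is September 19.
25 February 2027 falls between 22 February and 19 September, so daylight saving is in effect and Wynua Prefecture is at UTC−07:30.
13:00 local + 7h30m = 20:30 UTC.

20:30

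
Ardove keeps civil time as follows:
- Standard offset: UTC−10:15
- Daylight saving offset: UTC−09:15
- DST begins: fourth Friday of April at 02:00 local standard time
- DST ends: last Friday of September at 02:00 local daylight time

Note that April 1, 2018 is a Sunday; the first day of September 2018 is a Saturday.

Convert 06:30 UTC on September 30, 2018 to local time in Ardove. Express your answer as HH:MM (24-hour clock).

1 April 2018 is a Sunday, so the first Friday is April 6 and the fourth is April 27.
1 September 2018 is a Saturday, so Fridays fall on 7, 14, 21, 28; the last is September 28.
At the standard offset (UTC−10:15), 06:30 UTC − 10h15m = 20:15 Ardove standard time (rolling into the previous day, 29 September 2018).
The standard-time date in Ardove, September 29, 2018, is outside the daylight-saving period (27 April – 28 September), so Ardove is on standard time, UTC−10:15.
06:30 UTC − 10h15m = 20:15 local (rolling into the previous day, 29 September 2018).

20:15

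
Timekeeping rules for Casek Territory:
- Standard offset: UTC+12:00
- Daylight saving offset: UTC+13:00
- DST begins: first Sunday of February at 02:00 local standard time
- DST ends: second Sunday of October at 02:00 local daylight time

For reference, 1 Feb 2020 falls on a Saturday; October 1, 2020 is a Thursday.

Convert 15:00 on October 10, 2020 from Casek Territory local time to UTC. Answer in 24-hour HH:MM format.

1 February 2020 is a Saturday, so the first Sunday is February 2.
1 October 2020 is a Thursday, so the first Sunday is October 4 and the second is October 11.
October 10, 2020 lies within the daylight-saving period (2 February – 11 October), so Casek Territory is on daylight time, UTC+13:00.
15:00 local − 13h = 02:00 UTC.

02:00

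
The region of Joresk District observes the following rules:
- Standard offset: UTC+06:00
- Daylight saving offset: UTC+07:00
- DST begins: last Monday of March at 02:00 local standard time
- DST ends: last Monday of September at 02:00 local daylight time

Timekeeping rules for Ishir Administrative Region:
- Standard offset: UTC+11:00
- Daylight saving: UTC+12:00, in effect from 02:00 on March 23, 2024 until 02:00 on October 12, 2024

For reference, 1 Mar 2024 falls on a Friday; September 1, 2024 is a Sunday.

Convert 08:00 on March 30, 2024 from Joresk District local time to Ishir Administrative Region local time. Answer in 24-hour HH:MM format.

13:00

1 March 2024 is a Friday, so Mondays fall on 4, 11, 18, 25; the last is March 25.
1 September 2024 is a Sunday, so Mondays fall on 2, 9, 16, 23, 30; the last is September 30.
Daylight saving runs 25 March – 30 September; March 30, 2024 is inside that window, so Joresk District is at UTC+07:00.
08:00 Joresk District − 7h = 01:00 UTC.
At the standard offset (UTC+11:00), 01:00 UTC + 11h = 12:00 Ishir Administrative Region standard time.
The standard-time date in Ishir Administrative Region, March 30, 2024, lies within the daylight-saving period (23 March – 12 October), so Ishir Administrative Region is on daylight time, UTC+12:00.
01:00 UTC + 12h = 13:00 Ishir Administrative Region.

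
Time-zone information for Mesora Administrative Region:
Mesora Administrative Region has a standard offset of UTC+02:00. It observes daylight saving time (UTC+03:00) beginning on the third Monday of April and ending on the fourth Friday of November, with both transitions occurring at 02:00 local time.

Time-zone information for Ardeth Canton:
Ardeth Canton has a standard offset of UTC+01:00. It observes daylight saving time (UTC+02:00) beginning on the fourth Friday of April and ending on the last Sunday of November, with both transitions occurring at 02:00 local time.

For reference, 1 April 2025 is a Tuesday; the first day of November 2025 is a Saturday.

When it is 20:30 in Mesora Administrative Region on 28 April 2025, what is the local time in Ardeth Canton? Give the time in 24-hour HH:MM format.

19:30

1 April 2025 is a Tuesday, so the first Monday is April 7 and the third is April 21.
1 November 2025 is a Saturday, so the first Friday is November 7 and the fourth is November 28.
28 April 2025 falls between 21 April and 28 November, so daylight saving is in effect and Mesora Administrative Region is at UTC+03:00.
20:30 Mesora Administrative Region − 3h = 17:30 UTC.
1 April 2025 is a Tuesday, so the first Friday is April 4 and the fourth is April 25.
1 November 2025 is a Saturday, so Sundays fall on 2, 9, 16, 23, 30; the last is November 30.
At the standard offset (UTC+01:00), 17:30 UTC + 1h = 18:30 Ardeth Canton standard time.
The standard-time date in Ardeth Canton, 28 April 2025, falls between 25 April and 30 November, so daylight saving is in effect and Ardeth Canton is at UTC+02:00.
17:30 UTC + 2h = 19:30 Ardeth Canton.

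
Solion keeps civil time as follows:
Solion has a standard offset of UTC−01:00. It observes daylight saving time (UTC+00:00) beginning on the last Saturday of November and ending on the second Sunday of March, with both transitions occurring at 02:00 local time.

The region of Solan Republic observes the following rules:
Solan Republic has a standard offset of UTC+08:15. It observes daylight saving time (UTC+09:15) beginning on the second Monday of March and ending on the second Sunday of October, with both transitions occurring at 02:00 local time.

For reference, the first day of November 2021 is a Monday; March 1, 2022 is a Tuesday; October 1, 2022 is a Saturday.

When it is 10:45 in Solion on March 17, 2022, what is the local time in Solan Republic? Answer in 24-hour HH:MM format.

21:00

1 November 2021 is a Monday, so Saturdays fall on 6, 13, 20, 27; the last is November 27.
1 March 2022 is a Tuesday, so the first Sunday is March 6 and the second is March 13.
Daylight saving runs 27 November 2021 – 13 March 2022; March 17, 2022 is outside that window, so Solion is on standard time at UTC−01:00.
10:45 Solion + 1h = 11:45 UTC.
1 March 2022 is a Tuesday, so the first Monday is March 7 and the second is March 14.
1 October 2022 is a Saturday, so the first Sunday is October 2 and the second is October 9.
At the standard offset (UTC+08:15), 11:45 UTC + 8h15m = 20:00 Solan Republic standard time.
Daylight saving runs 14 March – 9 October; the standard-time date in Solan Republic, March 17, 2022, is inside that window, so Solan Republic is at UTC+09:15.
11:45 UTC + 9h15m = 21:00 Solan Republic.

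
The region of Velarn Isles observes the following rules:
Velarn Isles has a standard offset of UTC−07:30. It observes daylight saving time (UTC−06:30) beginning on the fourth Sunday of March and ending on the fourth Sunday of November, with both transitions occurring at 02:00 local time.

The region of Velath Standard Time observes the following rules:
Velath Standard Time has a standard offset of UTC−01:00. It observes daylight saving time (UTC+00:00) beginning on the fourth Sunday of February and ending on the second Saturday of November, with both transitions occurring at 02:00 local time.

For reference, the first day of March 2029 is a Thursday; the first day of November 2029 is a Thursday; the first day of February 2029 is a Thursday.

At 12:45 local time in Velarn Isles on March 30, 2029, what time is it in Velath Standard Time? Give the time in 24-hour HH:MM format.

19:15

1 March 2029 is a Thursday, so the first Sunday is March 4 and the fourth is March 25.
1 November 2029 is a Thursday, so the first Sunday is November 4 and the fourth is November 25.
Daylight saving runs 25 March – 25 November; March 30, 2029 is inside that window, so Velarn Isles is at UTC−06:30.
12:45 Velarn Isles + 6h30m = 19:15 UTC.
1 February 2029 is a Thursday, so the first Sunday is February 4 and the fourth is February 25.
1 November 2029 is a Thursday, so the first Saturday is November 3 and the second is November 10.
At the standard offset (UTC−01:00), 19:15 UTC − 1h = 18:15 Velath Standard Time standard time.
Daylight saving runs 25 February – 10 November; the standard-time date in Velath Standard Time, March 30, 2029, is inside that window, so Velath Standard Time is at UTC+00:00.
19:15 UTC + 0h = 19:15 Velath Standard Time.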